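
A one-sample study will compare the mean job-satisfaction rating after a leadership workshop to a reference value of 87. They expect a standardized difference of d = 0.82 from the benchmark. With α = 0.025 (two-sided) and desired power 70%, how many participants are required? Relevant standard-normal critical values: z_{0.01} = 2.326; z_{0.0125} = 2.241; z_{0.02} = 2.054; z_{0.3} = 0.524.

For a one-sample test: n = ((z_{α/2} + z_β) / d)².
z_{α/2} + z_β = 2.241 + 0.524 = 2.765.
n = (2.765 / 0.82)² = 3.372² = 11.37.
Round up.

n = 12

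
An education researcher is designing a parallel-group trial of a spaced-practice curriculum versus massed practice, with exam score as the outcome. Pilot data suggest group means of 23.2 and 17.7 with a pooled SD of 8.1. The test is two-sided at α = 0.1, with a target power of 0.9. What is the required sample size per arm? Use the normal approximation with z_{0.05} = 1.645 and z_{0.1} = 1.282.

n = 38 per group

Cohen's d = |M₁ − M₂| / SD_pooled = |23.2 − 17.7| / 8.1 = 5.5 / 8.1 = 0.679.
For two independent groups with equal n: n = 2·((z_{α/2} + z_β) / d)².
z_{α/2} + z_β = 1.645 + 1.282 = 2.927.
n = 2 × (2.927 / 0.679)² = 2 × 4.311² = 2 × 18.58 = 37.2.
Round up to the next whole participant.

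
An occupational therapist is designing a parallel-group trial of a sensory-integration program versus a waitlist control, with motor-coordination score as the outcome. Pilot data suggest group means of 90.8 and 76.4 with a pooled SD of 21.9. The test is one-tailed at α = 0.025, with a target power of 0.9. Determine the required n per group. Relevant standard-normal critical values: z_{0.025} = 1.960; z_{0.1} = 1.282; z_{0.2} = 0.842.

n = 49 per group

Cohen's d = |M₁ − M₂| / SD_pooled = |90.8 − 76.4| / 21.9 = 14.4 / 21.9 = 0.658.
For two independent groups with equal n: n = 2·((z_{α} + z_β) / d)².
z_{α} + z_β = 1.960 + 1.282 = 3.242.
n = 2 × (3.242 / 0.658)² = 2 × 4.927² = 2 × 24.28 = 48.6.
Round up to the next whole participant.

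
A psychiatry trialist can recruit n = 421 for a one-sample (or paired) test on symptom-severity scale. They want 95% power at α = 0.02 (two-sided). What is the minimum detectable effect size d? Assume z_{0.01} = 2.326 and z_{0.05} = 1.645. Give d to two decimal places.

For a single sample (or paired design) of n = 421: d_min = (z_{α/2} + z_β)/√n.
z-sum = 2.326 + 1.645 = 3.971.
d_min = 3.971 / √421 = 3.971 / 20.518 = 0.194.

d_min ≈ 0.19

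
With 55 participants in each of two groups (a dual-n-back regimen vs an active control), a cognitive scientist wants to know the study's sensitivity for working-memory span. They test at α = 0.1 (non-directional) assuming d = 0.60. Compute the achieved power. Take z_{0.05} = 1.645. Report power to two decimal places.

power ≈ 0.93

For two equal groups, power = Φ(d·√(n/2) − z_{α/2}).
d·√(n/2) = 0.60 × √(55/2) = 0.60 × 5.244 = 3.146.
z_β = 3.146 − 1.645 = 1.501.
Power = Φ(1.501) = 0.933.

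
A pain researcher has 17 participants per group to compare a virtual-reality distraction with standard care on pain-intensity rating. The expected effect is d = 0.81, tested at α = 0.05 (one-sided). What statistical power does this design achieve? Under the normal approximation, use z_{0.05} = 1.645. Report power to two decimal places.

For two equal groups, power = Φ(d·√(n/2) − z_{α}).
d·√(n/2) = 0.81 × √(17/2) = 0.81 × 2.915 = 2.362.
z_β = 2.362 − 1.645 = 0.717.
Power = Φ(0.717) = 0.763.

power ≈ 0.76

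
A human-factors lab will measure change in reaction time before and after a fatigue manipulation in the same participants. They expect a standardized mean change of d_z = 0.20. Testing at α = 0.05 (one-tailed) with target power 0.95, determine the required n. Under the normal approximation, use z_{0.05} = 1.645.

n = 271 pairs

For a paired (one-sample on differences) test: n = ((z_{α} + z_β) / d)².
z_{α} + z_β = 1.645 + 1.645 = 3.290.
n = (3.290 / 0.20)² = 16.450² = 270.60.
Round up.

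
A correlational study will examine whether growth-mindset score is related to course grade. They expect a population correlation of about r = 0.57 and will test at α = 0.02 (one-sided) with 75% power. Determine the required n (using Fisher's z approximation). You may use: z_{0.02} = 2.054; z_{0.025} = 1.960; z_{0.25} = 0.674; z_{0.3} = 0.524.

Fisher's z: C = ½·ln((1+r)/(1−r)) = ½·ln(3.6512) = 0.6475.
n = ((z_{α} + z_β)/C)² + 3.
(2.054 + 0.674) / 0.6475 = 2.728 / 0.6475 = 4.213.
n = 4.213² + 3 = 17.75 + 3 = 20.8.
Round up.

n = 21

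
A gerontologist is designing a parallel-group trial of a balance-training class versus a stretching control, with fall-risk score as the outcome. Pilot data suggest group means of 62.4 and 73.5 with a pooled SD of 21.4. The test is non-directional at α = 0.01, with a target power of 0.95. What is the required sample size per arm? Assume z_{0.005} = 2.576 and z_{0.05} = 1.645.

n = 133 per group

Cohen's d = |M₁ − M₂| / SD_pooled = |62.4 − 73.5| / 21.4 = 11.1 / 21.4 = 0.519.
For two independent groups with equal n: n = 2·((z_{α/2} + z_β) / d)².
z_{α/2} + z_β = 2.576 + 1.645 = 4.221.
n = 2 × (4.221 / 0.519)² = 2 × 8.133² = 2 × 66.14 = 132.3.
Round up to the next whole participant.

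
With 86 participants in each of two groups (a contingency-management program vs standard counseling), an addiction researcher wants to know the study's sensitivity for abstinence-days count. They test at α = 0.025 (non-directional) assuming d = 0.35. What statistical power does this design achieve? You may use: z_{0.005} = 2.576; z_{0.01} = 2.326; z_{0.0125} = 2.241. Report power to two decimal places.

power ≈ 0.52

For two equal groups, power = Φ(d·√(n/2) − z_{α/2}).
d·√(n/2) = 0.35 × √(86/2) = 0.35 × 6.557 = 2.295.
z_β = 2.295 − 2.241 = 0.054.
Power = Φ(0.054) = 0.522.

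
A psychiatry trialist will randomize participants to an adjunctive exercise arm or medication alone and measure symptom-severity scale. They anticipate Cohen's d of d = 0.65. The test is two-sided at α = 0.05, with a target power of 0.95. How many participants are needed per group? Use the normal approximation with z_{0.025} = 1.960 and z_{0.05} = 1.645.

For two independent groups with equal n: n = 2·((z_{α/2} + z_β) / d)².
z_{α/2} + z_β = 1.960 + 1.645 = 3.605.
n = 2 × (3.605 / 0.65)² = 2 × 5.546² = 2 × 30.76 = 61.5.
Round up to the next whole participant.

n = 62 per group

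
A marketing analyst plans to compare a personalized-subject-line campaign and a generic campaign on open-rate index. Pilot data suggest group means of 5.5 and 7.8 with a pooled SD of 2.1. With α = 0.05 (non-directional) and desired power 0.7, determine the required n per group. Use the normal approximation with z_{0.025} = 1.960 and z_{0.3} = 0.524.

n = 11 per group

Cohen's d = |M₁ − M₂| / SD_pooled = |5.5 − 7.8| / 2.1 = 2.3 / 2.1 = 1.095.
For two independent groups with equal n: n = 2·((z_{α/2} + z_β) / d)².
z_{α/2} + z_β = 1.960 + 0.524 = 2.484.
n = 2 × (2.484 / 1.095)² = 2 × 2.268² = 2 × 5.15 = 10.3.
Round up to the next whole participant.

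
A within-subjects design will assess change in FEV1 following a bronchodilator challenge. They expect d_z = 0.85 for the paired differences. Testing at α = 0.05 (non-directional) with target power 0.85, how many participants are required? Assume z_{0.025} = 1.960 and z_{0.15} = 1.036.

For a paired (one-sample on differences) test: n = ((z_{α/2} + z_β) / d)².
z_{α/2} + z_β = 1.960 + 1.036 = 2.996.
n = (2.996 / 0.85)² = 3.525² = 12.42.
Round up.

n = 13 pairs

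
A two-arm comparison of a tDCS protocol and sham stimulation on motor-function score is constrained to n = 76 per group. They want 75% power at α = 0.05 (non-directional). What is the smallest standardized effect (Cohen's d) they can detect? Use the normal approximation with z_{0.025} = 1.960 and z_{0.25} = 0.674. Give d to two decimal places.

d_min ≈ 0.43

For two independent groups of n = 76 each: d_min = (z_{α/2} + z_β)·√(2/n).
z-sum = 1.960 + 0.674 = 2.634.
d_min = 2.634 × √(2/76) = 2.634 × 0.1622 = 0.427.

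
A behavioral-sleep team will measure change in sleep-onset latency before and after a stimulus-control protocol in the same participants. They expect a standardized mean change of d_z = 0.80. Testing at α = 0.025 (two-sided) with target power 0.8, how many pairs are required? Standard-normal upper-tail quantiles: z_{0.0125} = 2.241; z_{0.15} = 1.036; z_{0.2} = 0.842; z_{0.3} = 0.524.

For a paired (one-sample on differences) test: n = ((z_{α/2} + z_β) / d)².
z_{α/2} + z_β = 2.241 + 0.842 = 3.083.
n = (3.083 / 0.80)² = 3.854² = 14.85.
Round up.

n = 15 pairs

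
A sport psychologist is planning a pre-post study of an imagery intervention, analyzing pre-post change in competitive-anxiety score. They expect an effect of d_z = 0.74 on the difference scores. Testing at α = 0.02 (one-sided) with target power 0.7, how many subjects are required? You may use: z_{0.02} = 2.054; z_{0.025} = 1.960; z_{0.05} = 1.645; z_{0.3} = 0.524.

For a paired (one-sample on differences) test: n = ((z_{α} + z_β) / d)².
z_{α} + z_β = 2.054 + 0.524 = 2.578.
n = (2.578 / 0.74)² = 3.484² = 12.14.
Round up.

n = 13 pairs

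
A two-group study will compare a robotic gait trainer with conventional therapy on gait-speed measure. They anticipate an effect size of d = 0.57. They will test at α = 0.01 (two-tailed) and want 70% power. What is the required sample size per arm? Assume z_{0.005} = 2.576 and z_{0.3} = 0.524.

n = 60 per group

For two independent groups with equal n: n = 2·((z_{α/2} + z_β) / d)².
z_{α/2} + z_β = 2.576 + 0.524 = 3.100.
n = 2 × (3.100 / 0.57)² = 2 × 5.439² = 2 × 29.58 = 59.2.
Round up to the next whole participant.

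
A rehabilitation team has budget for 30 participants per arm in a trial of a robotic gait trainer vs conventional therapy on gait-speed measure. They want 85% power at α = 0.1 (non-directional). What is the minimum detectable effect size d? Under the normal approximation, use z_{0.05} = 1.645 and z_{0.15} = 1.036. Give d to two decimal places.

For two independent groups of n = 30 each: d_min = (z_{α/2} + z_β)·√(2/n).
z-sum = 1.645 + 1.036 = 2.681.
d_min = 2.681 × √(2/30) = 2.681 × 0.2582 = 0.692.

d_min ≈ 0.69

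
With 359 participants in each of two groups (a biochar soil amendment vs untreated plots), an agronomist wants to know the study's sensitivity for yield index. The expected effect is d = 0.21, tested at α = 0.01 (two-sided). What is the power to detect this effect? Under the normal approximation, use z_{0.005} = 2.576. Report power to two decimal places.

For two equal groups, power = Φ(d·√(n/2) − z_{α/2}).
d·√(n/2) = 0.21 × √(359/2) = 0.21 × 13.398 = 2.814.
z_β = 2.814 − 2.576 = 0.238.
Power = Φ(0.238) = 0.594.

power ≈ 0.59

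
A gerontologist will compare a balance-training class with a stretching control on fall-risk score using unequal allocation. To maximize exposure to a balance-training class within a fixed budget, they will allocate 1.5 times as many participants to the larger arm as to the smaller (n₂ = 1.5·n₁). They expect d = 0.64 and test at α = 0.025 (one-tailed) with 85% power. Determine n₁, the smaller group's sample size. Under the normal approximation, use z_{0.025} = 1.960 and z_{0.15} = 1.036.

n₁ = 37

With allocation ratio k = n₂/n₁ = 1.5, Var(x̄₁−x̄₂) = σ²(1/n₁ + 1/(k·n₁)) = σ²·(k+1)/(k·n₁).
So n₁ = (1 + 1/k)·((z_{α} + z_β)/d)² = 1.667 × (2.996/0.64)².
n₁ = 1.667 × 21.91 = 36.5.
Round up: n₁ = 37, giving n₂ = ⌈1.5 × 37⌉ = ⌈55.5⌉ = 56.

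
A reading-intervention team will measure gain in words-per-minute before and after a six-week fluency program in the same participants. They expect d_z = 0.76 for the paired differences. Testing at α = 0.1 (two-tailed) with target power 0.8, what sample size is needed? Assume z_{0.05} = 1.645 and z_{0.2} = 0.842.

For a paired (one-sample on differences) test: n = ((z_{α/2} + z_β) / d)².
z_{α/2} + z_β = 1.645 + 0.842 = 2.487.
n = (2.487 / 0.76)² = 3.272² = 10.71.
Round up.

n = 11 pairs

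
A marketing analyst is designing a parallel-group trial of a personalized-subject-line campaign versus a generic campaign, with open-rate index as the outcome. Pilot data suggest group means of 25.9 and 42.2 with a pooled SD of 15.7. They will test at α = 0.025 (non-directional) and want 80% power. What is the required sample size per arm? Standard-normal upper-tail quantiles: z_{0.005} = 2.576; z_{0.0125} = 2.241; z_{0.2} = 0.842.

Cohen's d = |M₁ − M₂| / SD_pooled = |25.9 − 42.2| / 15.7 = 16.3 / 15.7 = 1.038.
For two independent groups with equal n: n = 2·((z_{α/2} + z_β) / d)².
z_{α/2} + z_β = 2.241 + 0.842 = 3.083.
n = 2 × (3.083 / 1.038)² = 2 × 2.970² = 2 × 8.82 = 17.6.
Round up to the next whole participant.

n = 18 per group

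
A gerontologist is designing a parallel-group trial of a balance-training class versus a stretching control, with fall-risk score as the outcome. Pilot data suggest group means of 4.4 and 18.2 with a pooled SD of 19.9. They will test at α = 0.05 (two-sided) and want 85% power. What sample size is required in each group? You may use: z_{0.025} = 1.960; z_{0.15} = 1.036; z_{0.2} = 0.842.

n = 38 per group

Cohen's d = |M₁ − M₂| / SD_pooled = |4.4 − 18.2| / 19.9 = 13.8 / 19.9 = 0.693.
For two independent groups with equal n: n = 2·((z_{α/2} + z_β) / d)².
z_{α/2} + z_β = 1.960 + 1.036 = 2.996.
n = 2 × (2.996 / 0.693)² = 2 × 4.323² = 2 × 18.69 = 37.4.
Round up to the next whole participant.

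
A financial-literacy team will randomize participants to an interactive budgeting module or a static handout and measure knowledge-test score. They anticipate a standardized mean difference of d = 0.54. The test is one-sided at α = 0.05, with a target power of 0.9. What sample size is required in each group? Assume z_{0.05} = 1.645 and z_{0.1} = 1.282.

For two independent groups with equal n: n = 2·((z_{α} + z_β) / d)².
z_{α} + z_β = 1.645 + 1.282 = 2.927.
n = 2 × (2.927 / 0.54)² = 2 × 5.420² = 2 × 29.38 = 58.8.
Round up to the next whole participant.

n = 59 per group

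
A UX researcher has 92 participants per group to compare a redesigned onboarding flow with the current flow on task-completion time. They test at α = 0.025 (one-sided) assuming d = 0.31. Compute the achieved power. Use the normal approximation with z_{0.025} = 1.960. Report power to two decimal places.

For two equal groups, power = Φ(d·√(n/2) − z_{α}).
d·√(n/2) = 0.31 × √(92/2) = 0.31 × 6.782 = 2.103.
z_β = 2.103 − 1.960 = 0.143.
Power = Φ(0.143) = 0.557.

power ≈ 0.56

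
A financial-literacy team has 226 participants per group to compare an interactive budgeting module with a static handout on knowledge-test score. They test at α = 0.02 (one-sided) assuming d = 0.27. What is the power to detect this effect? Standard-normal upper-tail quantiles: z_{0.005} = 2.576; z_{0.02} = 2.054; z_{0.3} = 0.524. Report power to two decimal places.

For two equal groups, power = Φ(d·√(n/2) − z_{α}).
d·√(n/2) = 0.27 × √(226/2) = 0.27 × 10.630 = 2.870.
z_β = 2.870 − 2.054 = 0.816.
Power = Φ(0.816) = 0.793.

power ≈ 0.79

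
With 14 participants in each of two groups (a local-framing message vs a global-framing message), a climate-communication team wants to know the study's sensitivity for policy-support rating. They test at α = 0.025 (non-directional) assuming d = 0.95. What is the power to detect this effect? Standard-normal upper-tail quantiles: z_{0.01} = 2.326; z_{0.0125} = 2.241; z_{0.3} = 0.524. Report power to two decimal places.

power ≈ 0.61

For two equal groups, power = Φ(d·√(n/2) − z_{α/2}).
d·√(n/2) = 0.95 × √(14/2) = 0.95 × 2.646 = 2.513.
z_β = 2.513 − 2.241 = 0.272.
Power = Φ(0.272) = 0.607.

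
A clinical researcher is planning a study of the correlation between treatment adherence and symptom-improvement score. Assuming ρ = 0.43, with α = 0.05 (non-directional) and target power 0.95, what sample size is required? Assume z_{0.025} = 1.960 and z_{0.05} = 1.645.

Fisher's z: C = ½·ln((1+r)/(1−r)) = ½·ln(2.5088) = 0.4599.
n = ((z_{α/2} + z_β)/C)² + 3.
(1.960 + 1.645) / 0.4599 = 3.605 / 0.4599 = 7.839.
n = 7.839² + 3 = 61.44 + 3 = 64.4.
Round up.

n = 65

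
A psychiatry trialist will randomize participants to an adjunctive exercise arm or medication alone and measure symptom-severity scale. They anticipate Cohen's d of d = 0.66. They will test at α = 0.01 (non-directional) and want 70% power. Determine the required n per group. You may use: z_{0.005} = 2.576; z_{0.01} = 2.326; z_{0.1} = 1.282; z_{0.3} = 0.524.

For two independent groups with equal n: n = 2·((z_{α/2} + z_β) / d)².
z_{α/2} + z_β = 2.576 + 0.524 = 3.100.
n = 2 × (3.100 / 0.66)² = 2 × 4.697² = 2 × 22.06 = 44.1.
Round up to the next whole participant.

n = 45 per group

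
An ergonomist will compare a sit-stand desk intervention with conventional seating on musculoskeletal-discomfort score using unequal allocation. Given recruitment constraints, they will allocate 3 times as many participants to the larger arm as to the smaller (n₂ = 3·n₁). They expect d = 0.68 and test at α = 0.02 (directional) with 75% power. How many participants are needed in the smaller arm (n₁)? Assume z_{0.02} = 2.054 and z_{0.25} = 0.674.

n₁ = 22

With allocation ratio k = n₂/n₁ = 3, Var(x̄₁−x̄₂) = σ²(1/n₁ + 1/(k·n₁)) = σ²·(k+1)/(k·n₁).
So n₁ = (1 + 1/k)·((z_{α} + z_β)/d)² = 1.333 × (2.728/0.68)².
n₁ = 1.333 × 16.09 = 21.5.
Round up: n₁ = 22, giving n₂ = 3 × 22 = 66.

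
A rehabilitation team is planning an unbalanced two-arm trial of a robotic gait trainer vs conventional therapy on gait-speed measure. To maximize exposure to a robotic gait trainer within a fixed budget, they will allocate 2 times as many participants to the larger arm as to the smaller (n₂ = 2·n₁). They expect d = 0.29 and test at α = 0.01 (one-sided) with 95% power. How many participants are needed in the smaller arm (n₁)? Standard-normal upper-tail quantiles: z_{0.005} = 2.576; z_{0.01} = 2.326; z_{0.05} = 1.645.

n₁ = 282

With allocation ratio k = n₂/n₁ = 2, Var(x̄₁−x̄₂) = σ²(1/n₁ + 1/(k·n₁)) = σ²·(k+1)/(k·n₁).
So n₁ = (1 + 1/k)·((z_{α} + z_β)/d)² = 1.500 × (3.971/0.29)².
n₁ = 1.500 × 187.50 = 281.3.
Round up: n₁ = 282, giving n₂ = 2 × 282 = 564.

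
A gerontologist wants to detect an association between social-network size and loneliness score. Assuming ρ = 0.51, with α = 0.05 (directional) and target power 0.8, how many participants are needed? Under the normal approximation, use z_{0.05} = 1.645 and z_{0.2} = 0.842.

n = 23

Fisher's z: C = ½·ln((1+r)/(1−r)) = ½·ln(3.0816) = 0.5627.
n = ((z_{α} + z_β)/C)² + 3.
(1.645 + 0.842) / 0.5627 = 2.487 / 0.5627 = 4.420.
n = 4.420² + 3 = 19.53 + 3 = 22.5.
Round up.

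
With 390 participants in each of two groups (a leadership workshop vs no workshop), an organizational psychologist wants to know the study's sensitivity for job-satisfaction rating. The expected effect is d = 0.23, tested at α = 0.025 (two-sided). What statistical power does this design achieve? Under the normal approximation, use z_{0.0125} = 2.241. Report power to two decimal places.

power ≈ 0.83

For two equal groups, power = Φ(d·√(n/2) − z_{α/2}).
d·√(n/2) = 0.23 × √(390/2) = 0.23 × 13.964 = 3.212.
z_β = 3.212 − 2.241 = 0.971.
Power = Φ(0.971) = 0.834.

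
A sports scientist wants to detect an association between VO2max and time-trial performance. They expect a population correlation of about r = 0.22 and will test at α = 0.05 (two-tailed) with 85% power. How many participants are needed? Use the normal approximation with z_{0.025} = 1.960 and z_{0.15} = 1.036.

n = 183

Fisher's z: C = ½·ln((1+r)/(1−r)) = ½·ln(1.5641) = 0.2237.
n = ((z_{α/2} + z_β)/C)² + 3.
(1.960 + 1.036) / 0.2237 = 2.996 / 0.2237 = 13.393.
n = 13.393² + 3 = 179.37 + 3 = 182.4.
Round up.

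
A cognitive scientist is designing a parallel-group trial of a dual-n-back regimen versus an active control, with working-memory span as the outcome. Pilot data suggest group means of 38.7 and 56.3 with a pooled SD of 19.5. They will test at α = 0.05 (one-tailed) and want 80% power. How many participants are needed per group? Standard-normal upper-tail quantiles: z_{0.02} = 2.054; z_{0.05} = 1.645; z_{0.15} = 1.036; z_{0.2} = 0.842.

Cohen's d = |M₁ − M₂| / SD_pooled = |38.7 − 56.3| / 19.5 = 17.6 / 19.5 = 0.903.
For two independent groups with equal n: n = 2·((z_{α} + z_β) / d)².
z_{α} + z_β = 1.645 + 0.842 = 2.487.
n = 2 × (2.487 / 0.903)² = 2 × 2.754² = 2 × 7.59 = 15.2.
Round up to the next whole participant.

n = 16 per group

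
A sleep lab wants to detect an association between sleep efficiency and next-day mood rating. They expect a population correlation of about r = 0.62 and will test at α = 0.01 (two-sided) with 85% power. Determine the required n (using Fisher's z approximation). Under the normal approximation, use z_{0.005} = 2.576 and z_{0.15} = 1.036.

Fisher's z: C = ½·ln((1+r)/(1−r)) = ½·ln(4.2632) = 0.7250.
n = ((z_{α/2} + z_β)/C)² + 3.
(2.576 + 1.036) / 0.7250 = 3.612 / 0.7250 = 4.982.
n = 4.982² + 3 = 24.82 + 3 = 27.8.
Round up.

n = 28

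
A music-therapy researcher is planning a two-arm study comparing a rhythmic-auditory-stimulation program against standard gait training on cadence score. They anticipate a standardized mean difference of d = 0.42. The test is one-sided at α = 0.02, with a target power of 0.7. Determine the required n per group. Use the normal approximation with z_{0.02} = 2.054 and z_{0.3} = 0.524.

For two independent groups with equal n: n = 2·((z_{α} + z_β) / d)².
z_{α} + z_β = 2.054 + 0.524 = 2.578.
n = 2 × (2.578 / 0.42)² = 2 × 6.138² = 2 × 37.68 = 75.4.
Round up to the next whole participant.

n = 76 per group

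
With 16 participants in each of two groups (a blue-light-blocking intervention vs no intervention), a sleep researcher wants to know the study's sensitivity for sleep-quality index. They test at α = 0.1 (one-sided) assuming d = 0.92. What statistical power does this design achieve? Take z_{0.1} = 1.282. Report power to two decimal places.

power ≈ 0.91

For two equal groups, power = Φ(d·√(n/2) − z_{α}).
d·√(n/2) = 0.92 × √(16/2) = 0.92 × 2.828 = 2.602.
z_β = 2.602 − 1.282 = 1.320.
Power = Φ(1.320) = 0.907.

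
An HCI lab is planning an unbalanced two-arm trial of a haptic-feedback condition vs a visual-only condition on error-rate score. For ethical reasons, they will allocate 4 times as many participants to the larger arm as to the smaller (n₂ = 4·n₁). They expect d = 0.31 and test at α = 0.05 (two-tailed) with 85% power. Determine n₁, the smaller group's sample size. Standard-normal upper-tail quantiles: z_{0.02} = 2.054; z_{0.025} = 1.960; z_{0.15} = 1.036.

n₁ = 117

With allocation ratio k = n₂/n₁ = 4, Var(x̄₁−x̄₂) = σ²(1/n₁ + 1/(k·n₁)) = σ²·(k+1)/(k·n₁).
So n₁ = (1 + 1/k)·((z_{α/2} + z_β)/d)² = 1.250 × (2.996/0.31)².
n₁ = 1.250 × 93.40 = 116.8.
Round up: n₁ = 117, giving n₂ = 4 × 117 = 468.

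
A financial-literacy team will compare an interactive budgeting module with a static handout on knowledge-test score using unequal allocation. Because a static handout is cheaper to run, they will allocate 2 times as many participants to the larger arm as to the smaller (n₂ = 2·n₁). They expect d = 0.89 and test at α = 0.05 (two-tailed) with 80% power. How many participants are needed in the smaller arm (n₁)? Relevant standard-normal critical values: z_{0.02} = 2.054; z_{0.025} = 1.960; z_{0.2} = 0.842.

n₁ = 15

With allocation ratio k = n₂/n₁ = 2, Var(x̄₁−x̄₂) = σ²(1/n₁ + 1/(k·n₁)) = σ²·(k+1)/(k·n₁).
So n₁ = (1 + 1/k)·((z_{α/2} + z_β)/d)² = 1.500 × (2.802/0.89)².
n₁ = 1.500 × 9.91 = 14.9.
Round up: n₁ = 15, giving n₂ = 2 × 15 = 30.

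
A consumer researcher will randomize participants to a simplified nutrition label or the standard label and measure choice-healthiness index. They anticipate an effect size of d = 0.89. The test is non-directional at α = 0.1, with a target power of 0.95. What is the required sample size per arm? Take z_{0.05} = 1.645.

n = 28 per group

For two independent groups with equal n: n = 2·((z_{α/2} + z_β) / d)².
z_{α/2} + z_β = 1.645 + 1.645 = 3.290.
n = 2 × (3.290 / 0.89)² = 2 × 3.697² = 2 × 13.67 = 27.3.
Round up to the next whole participant.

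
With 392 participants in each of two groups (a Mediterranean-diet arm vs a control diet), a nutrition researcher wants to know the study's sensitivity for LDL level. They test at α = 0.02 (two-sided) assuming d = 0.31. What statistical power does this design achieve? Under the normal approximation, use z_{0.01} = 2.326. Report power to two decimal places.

power ≈ 0.98

For two equal groups, power = Φ(d·√(n/2) − z_{α/2}).
d·√(n/2) = 0.31 × √(392/2) = 0.31 × 14.000 = 4.340.
z_β = 4.340 − 2.326 = 2.014.
Power = Φ(2.014) = 0.978.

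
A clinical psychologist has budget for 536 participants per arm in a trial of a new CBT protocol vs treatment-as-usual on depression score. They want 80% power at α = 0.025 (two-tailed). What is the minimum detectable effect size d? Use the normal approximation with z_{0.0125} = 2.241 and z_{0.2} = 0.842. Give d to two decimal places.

d_min ≈ 0.19

For two independent groups of n = 536 each: d_min = (z_{α/2} + z_β)·√(2/n).
z-sum = 2.241 + 0.842 = 3.083.
d_min = 3.083 × √(2/536) = 3.083 × 0.0611 = 0.188.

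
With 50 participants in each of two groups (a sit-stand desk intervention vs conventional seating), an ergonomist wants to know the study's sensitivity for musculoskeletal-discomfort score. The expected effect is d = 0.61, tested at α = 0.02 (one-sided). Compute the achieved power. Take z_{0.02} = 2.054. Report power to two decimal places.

power ≈ 0.84

For two equal groups, power = Φ(d·√(n/2) − z_{α}).
d·√(n/2) = 0.61 × √(50/2) = 0.61 × 5.000 = 3.050.
z_β = 3.050 − 2.054 = 0.996.
Power = Φ(0.996) = 0.840.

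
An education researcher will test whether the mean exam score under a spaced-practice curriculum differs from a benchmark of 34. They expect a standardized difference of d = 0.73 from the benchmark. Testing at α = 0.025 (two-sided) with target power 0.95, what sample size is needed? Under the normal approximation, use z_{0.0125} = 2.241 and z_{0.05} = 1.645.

n = 29

For a one-sample test: n = ((z_{α/2} + z_β) / d)².
z_{α/2} + z_β = 2.241 + 1.645 = 3.886.
n = (3.886 / 0.73)² = 5.323² = 28.34.
Round up.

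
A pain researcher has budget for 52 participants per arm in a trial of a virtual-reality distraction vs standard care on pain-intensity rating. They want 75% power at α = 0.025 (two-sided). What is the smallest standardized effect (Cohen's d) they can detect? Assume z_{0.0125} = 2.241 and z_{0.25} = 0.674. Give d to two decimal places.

For two independent groups of n = 52 each: d_min = (z_{α/2} + z_β)·√(2/n).
z-sum = 2.241 + 0.674 = 2.915.
d_min = 2.915 × √(2/52) = 2.915 × 0.1961 = 0.572.

d_min ≈ 0.57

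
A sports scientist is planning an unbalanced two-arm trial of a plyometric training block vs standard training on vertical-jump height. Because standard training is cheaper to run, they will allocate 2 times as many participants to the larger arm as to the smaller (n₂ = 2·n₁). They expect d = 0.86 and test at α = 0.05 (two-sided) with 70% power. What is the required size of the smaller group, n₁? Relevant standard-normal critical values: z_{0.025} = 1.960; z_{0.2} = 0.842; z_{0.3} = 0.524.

With allocation ratio k = n₂/n₁ = 2, Var(x̄₁−x̄₂) = σ²(1/n₁ + 1/(k·n₁)) = σ²·(k+1)/(k·n₁).
So n₁ = (1 + 1/k)·((z_{α/2} + z_β)/d)² = 1.500 × (2.484/0.86)².
n₁ = 1.500 × 8.34 = 12.5.
Round up: n₁ = 13, giving n₂ = 2 × 13 = 26.

n₁ = 13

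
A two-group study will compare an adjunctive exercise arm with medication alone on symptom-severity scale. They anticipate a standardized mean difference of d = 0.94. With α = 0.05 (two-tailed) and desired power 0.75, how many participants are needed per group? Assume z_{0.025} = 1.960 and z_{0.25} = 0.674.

n = 16 per group

For two independent groups with equal n: n = 2·((z_{α/2} + z_β) / d)².
z_{α/2} + z_β = 1.960 + 0.674 = 2.634.
n = 2 × (2.634 / 0.94)² = 2 × 2.802² = 2 × 7.85 = 15.7.
Round up to the next whole participant.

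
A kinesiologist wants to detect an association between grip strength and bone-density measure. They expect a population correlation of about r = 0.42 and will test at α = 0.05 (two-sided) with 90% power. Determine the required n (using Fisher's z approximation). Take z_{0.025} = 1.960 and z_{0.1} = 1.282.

Fisher's z: C = ½·ln((1+r)/(1−r)) = ½·ln(2.4483) = 0.4477.
n = ((z_{α/2} + z_β)/C)² + 3.
(1.960 + 1.282) / 0.4477 = 3.242 / 0.4477 = 7.241.
n = 7.241² + 3 = 52.44 + 3 = 55.4.
Round up.

n = 56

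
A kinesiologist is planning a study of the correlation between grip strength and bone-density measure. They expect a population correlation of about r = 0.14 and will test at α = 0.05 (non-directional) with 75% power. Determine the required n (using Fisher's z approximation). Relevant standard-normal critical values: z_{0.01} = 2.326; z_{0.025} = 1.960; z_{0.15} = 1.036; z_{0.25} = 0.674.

Fisher's z: C = ½·ln((1+r)/(1−r)) = ½·ln(1.3256) = 0.1409.
n = ((z_{α/2} + z_β)/C)² + 3.
(1.960 + 0.674) / 0.1409 = 2.634 / 0.1409 = 18.694.
n = 18.694² + 3 = 349.47 + 3 = 352.5.
Round up.

n = 353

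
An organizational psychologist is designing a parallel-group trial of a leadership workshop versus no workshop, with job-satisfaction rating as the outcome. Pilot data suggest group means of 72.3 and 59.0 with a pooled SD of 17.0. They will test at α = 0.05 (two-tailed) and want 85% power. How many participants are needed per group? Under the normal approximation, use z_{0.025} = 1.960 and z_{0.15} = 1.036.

n = 30 per group

Cohen's d = |M₁ − M₂| / SD_pooled = |72.3 − 59.0| / 17.0 = 13.3 / 17.0 = 0.782.
For two independent groups with equal n: n = 2·((z_{α/2} + z_β) / d)².
z_{α/2} + z_β = 1.960 + 1.036 = 2.996.
n = 2 × (2.996 / 0.782)² = 2 × 3.831² = 2 × 14.68 = 29.4.
Round up to the next whole participant.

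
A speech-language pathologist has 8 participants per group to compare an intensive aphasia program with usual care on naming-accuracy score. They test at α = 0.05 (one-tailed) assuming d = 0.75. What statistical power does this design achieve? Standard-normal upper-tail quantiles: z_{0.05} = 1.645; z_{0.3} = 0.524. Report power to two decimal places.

For two equal groups, power = Φ(d·√(n/2) − z_{α}).
d·√(n/2) = 0.75 × √(8/2) = 0.75 × 2.000 = 1.500.
z_β = 1.500 − 1.645 = -0.145.
Power = Φ(-0.145) = 0.442.

power ≈ 0.44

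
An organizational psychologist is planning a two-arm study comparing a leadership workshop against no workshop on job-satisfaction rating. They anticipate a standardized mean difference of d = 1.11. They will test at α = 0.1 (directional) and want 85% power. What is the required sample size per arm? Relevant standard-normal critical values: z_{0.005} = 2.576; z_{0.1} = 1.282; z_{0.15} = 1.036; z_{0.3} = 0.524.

For two independent groups with equal n: n = 2·((z_{α} + z_β) / d)².
z_{α} + z_β = 1.282 + 1.036 = 2.318.
n = 2 × (2.318 / 1.11)² = 2 × 2.088² = 2 × 4.36 = 8.7.
Round up to the next whole participant.

n = 9 per group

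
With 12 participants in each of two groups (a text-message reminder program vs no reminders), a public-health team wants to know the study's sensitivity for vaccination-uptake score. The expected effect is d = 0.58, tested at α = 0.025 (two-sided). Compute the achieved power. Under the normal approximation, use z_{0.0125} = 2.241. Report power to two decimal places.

For two equal groups, power = Φ(d·√(n/2) − z_{α/2}).
d·√(n/2) = 0.58 × √(12/2) = 0.58 × 2.449 = 1.421.
z_β = 1.421 − 2.241 = -0.820.
Power = Φ(-0.820) = 0.206.

power ≈ 0.21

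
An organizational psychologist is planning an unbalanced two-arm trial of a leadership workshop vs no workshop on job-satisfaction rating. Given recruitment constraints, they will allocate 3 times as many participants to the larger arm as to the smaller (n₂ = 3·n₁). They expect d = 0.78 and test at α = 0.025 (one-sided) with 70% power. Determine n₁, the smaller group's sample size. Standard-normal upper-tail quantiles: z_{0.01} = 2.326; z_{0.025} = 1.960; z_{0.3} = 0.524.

n₁ = 14

With allocation ratio k = n₂/n₁ = 3, Var(x̄₁−x̄₂) = σ²(1/n₁ + 1/(k·n₁)) = σ²·(k+1)/(k·n₁).
So n₁ = (1 + 1/k)·((z_{α} + z_β)/d)² = 1.333 × (2.484/0.78)².
n₁ = 1.333 × 10.14 = 13.5.
Round up: n₁ = 14, giving n₂ = 3 × 14 = 42.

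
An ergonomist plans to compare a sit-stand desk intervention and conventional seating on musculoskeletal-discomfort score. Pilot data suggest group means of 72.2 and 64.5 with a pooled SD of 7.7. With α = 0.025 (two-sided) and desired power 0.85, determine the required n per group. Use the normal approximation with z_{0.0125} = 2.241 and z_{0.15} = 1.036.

Cohen's d = |M₁ − M₂| / SD_pooled = |72.2 − 64.5| / 7.7 = 7.7 / 7.7 = 1.000.
For two independent groups with equal n: n = 2·((z_{α/2} + z_β) / d)².
z_{α/2} + z_β = 2.241 + 1.036 = 3.277.
n = 2 × (3.277 / 1.000)² = 2 × 3.277² = 2 × 10.74 = 21.5.
Round up to the next whole participant.

n = 22 per group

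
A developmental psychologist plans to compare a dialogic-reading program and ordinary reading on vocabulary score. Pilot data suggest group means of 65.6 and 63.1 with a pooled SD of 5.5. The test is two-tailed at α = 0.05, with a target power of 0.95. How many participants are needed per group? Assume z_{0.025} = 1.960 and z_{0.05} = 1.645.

n = 126 per group

Cohen's d = |M₁ − M₂| / SD_pooled = |65.6 − 63.1| / 5.5 = 2.5 / 5.5 = 0.455.
For two independent groups with equal n: n = 2·((z_{α/2} + z_β) / d)².
z_{α/2} + z_β = 1.960 + 1.645 = 3.605.
n = 2 × (3.605 / 0.455)² = 2 × 7.923² = 2 × 62.78 = 125.6.
Round up to the next whole participant.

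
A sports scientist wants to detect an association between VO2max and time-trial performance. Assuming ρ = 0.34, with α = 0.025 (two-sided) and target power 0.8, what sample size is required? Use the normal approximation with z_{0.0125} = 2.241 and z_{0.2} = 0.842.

n = 79

Fisher's z: C = ½·ln((1+r)/(1−r)) = ½·ln(2.0303) = 0.3541.
n = ((z_{α/2} + z_β)/C)² + 3.
(2.241 + 0.842) / 0.3541 = 3.083 / 0.3541 = 8.707.
n = 8.707² + 3 = 75.80 + 3 = 78.8.
Round up.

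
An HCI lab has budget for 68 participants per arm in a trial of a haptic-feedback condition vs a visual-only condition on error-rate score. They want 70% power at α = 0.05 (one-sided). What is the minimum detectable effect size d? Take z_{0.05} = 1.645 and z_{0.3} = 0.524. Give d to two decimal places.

d_min ≈ 0.37

For two independent groups of n = 68 each: d_min = (z_{α} + z_β)·√(2/n).
z-sum = 1.645 + 0.524 = 2.169.
d_min = 2.169 × √(2/68) = 2.169 × 0.1715 = 0.372.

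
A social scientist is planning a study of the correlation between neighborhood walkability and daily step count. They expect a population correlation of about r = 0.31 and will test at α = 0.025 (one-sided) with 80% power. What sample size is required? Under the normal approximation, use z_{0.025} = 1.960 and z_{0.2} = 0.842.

Fisher's z: C = ½·ln((1+r)/(1−r)) = ½·ln(1.8986) = 0.3205.
n = ((z_{α} + z_β)/C)² + 3.
(1.960 + 0.842) / 0.3205 = 2.802 / 0.3205 = 8.743.
n = 8.743² + 3 = 76.43 + 3 = 79.4.
Round up.

n = 80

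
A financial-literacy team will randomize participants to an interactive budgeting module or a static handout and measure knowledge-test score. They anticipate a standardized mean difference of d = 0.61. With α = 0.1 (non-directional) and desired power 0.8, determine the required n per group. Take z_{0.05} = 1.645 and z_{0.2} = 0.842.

For two independent groups with equal n: n = 2·((z_{α/2} + z_β) / d)².
z_{α/2} + z_β = 1.645 + 0.842 = 2.487.
n = 2 × (2.487 / 0.61)² = 2 × 4.077² = 2 × 16.62 = 33.2.
Round up to the next whole participant.

n = 34 per group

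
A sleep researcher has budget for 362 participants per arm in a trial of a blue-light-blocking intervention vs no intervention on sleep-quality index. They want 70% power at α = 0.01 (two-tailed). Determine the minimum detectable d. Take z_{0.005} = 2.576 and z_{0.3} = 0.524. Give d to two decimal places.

d_min ≈ 0.23

For two independent groups of n = 362 each: d_min = (z_{α/2} + z_β)·√(2/n).
z-sum = 2.576 + 0.524 = 3.100.
d_min = 3.100 × √(2/362) = 3.100 × 0.0743 = 0.230.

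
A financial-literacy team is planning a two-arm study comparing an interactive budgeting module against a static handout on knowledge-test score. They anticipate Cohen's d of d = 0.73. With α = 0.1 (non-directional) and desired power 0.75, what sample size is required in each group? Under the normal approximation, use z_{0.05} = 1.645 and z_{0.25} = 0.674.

For two independent groups with equal n: n = 2·((z_{α/2} + z_β) / d)².
z_{α/2} + z_β = 1.645 + 0.674 = 2.319.
n = 2 × (2.319 / 0.73)² = 2 × 3.177² = 2 × 10.09 = 20.2.
Round up to the next whole participant.

n = 21 per group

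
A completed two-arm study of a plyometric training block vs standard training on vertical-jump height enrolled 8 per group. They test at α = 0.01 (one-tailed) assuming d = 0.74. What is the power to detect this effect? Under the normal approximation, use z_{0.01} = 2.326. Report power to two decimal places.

power ≈ 0.20

For two equal groups, power = Φ(d·√(n/2) − z_{α}).
d·√(n/2) = 0.74 × √(8/2) = 0.74 × 2.000 = 1.480.
z_β = 1.480 − 2.326 = -0.846.
Power = Φ(-0.846) = 0.199.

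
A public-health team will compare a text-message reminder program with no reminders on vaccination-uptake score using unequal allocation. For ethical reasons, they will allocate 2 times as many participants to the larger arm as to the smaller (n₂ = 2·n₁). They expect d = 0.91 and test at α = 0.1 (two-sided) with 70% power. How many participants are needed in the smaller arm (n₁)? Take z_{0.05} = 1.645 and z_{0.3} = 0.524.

With allocation ratio k = n₂/n₁ = 2, Var(x̄₁−x̄₂) = σ²(1/n₁ + 1/(k·n₁)) = σ²·(k+1)/(k·n₁).
So n₁ = (1 + 1/k)·((z_{α/2} + z_β)/d)² = 1.500 × (2.169/0.91)².
n₁ = 1.500 × 5.68 = 8.5.
Round up: n₁ = 9, giving n₂ = 2 × 9 = 18.

n₁ = 9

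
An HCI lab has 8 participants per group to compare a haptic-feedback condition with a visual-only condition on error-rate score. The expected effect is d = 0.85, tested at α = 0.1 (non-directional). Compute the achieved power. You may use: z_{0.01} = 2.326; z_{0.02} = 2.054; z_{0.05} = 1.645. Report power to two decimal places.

For two equal groups, power = Φ(d·√(n/2) − z_{α/2}).
d·√(n/2) = 0.85 × √(8/2) = 0.85 × 2.000 = 1.700.
z_β = 1.700 − 1.645 = 0.055.
Power = Φ(0.055) = 0.522.

power ≈ 0.52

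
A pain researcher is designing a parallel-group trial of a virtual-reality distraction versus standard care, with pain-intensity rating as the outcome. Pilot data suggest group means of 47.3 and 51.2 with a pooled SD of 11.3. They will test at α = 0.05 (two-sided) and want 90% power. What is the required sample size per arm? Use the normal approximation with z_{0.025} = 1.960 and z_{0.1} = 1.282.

Cohen's d = |M₁ − M₂| / SD_pooled = |47.3 − 51.2| / 11.3 = 3.9 / 11.3 = 0.345.
For two independent groups with equal n: n = 2·((z_{α/2} + z_β) / d)².
z_{α/2} + z_β = 1.960 + 1.282 = 3.242.
n = 2 × (3.242 / 0.345)² = 2 × 9.397² = 2 × 88.31 = 176.6.
Round up to the next whole participant.

n = 177 per group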